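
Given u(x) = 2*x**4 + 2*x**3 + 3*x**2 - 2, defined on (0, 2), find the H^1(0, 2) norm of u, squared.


||u||_{H^1}^2 = 1347448/315

The H^1 norm (squared) on an interval (0, L) is
  ||u||_{H^1}^2 = ∫_0^L u(x)^2 dx + ∫_0^L u'(x)^2 dx.
Compute u'(x) = 8*x**3 + 6*x**2 + 6*x.
Then u(x)^2 = 4*x**8 + 8*x**7 + 16*x**6 + 12*x**5 + x**4 - 8*x**3 - 12*x**2 + 4 and u'(x)^2 = 64*x**6 + 96*x**5 + 132*x**4 + 72*x**3 + 36*x**2.
Integrate each monomial from 0 to 2 using ∫_0^2 c·x^n dx = c·2^(n+1)/(n+1):
  ∫_0^2 u(x)^2 dx = ∫_0^2 (4*x^8 + 8*x^7 + 16*x^6 + 12*x^5 + x^4 - 8*x^3 - 12*x^2 + 4) dx. Term by term:
    ∫_0^2 4*x^8 dx = 2048/9;  ∫_0^2 8*x^7 dx = 256;  ∫_0^2 16*x^6 dx = 2048/7;
    ∫_0^2 12*x^5 dx = 128;  ∫_0^2 x^4 dx = 32/5;  ∫_0^2 -8*x^3 dx = -32;
    ∫_0^2 -12*x^2 dx = -32;  ∫_0^2 4 dx = 8.
  Sum: 2048/9 + 256 + 2048/7 + 128 + 32/5 − 32 − 32 + 8 = 269176/315.
  ∫_0^2 u'(x)^2 dx = ∫_0^2 (64*x^6 + 96*x^5 + 132*x^4 + 72*x^3 + 36*x^2) dx. Term by term:
    ∫_0^2 64*x^6 dx = 8192/7;  ∫_0^2 96*x^5 dx = 1024;  ∫_0^2 132*x^4 dx = 4224/5;
    ∫_0^2 72*x^3 dx = 288;  ∫_0^2 36*x^2 dx = 96.
  Sum: 8192/7 + 1024 + 4224/5 + 288 + 96 = 119808/35.
Adding: ||u||_{H^1}^2 = 269176/315 + 119808/35 = 1347448/315.


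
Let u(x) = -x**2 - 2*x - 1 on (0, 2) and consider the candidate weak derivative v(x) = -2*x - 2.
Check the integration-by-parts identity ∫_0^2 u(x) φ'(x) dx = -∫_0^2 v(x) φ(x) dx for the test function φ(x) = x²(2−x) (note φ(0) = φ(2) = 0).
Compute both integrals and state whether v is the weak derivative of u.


LHS = 88/15, RHS = 88/15. Yes, v = u' weakly.

u(x) = -x**2 - 2*x - 1, classical derivative u'(x) = -2*x - 2.
φ(x) = x²(2−x), so φ'(x) = x*(4 - 3*x).
Note φ(0) = φ(2) = 0, so the boundary term u·φ vanishes.
LHS = ∫_0^2 u(x) φ'(x) dx = ∫_0^2 (3*x^4 + 2*x^3 - 5*x^2 - 4*x) dx. Term by term:
  ∫_0^2 3*x^4 dx = 96/5;  ∫_0^2 2*x^3 dx = 8;  ∫_0^2 -5*x^2 dx = -40/3;
  ∫_0^2 -4*x dx = -8.
Sum: 96/5 + 8 − 40/3 − 8 = 88/15.
So LHS = 88/15.
∫_0^2 v(x) φ(x) dx = ∫_0^2 (2*x^4 - 2*x^3 - 4*x^2) dx. Term by term:
  ∫_0^2 2*x^4 dx = 64/5;  ∫_0^2 -2*x^3 dx = -8;  ∫_0^2 -4*x^2 dx = -32/3.
Sum: 64/5 − 8 − 32/3 = -88/15.
So RHS = -∫_0^2 v(x) φ(x) dx = 88/15.
LHS = RHS, so the identity holds for this test φ.
Moreover u is smooth here and v(x) = u'(x) = -2*x - 2 pointwise, so the identity holds for every test function. Hence v is the weak derivative of u.


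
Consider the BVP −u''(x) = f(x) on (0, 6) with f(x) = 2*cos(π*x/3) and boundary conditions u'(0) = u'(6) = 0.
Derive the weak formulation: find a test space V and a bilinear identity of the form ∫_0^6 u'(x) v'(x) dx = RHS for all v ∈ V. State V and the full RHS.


V = H^1(0, 6) (no boundary constraint on v; u is determined up to an additive constant); weak form: ∫_0^6 u'v' dx = ∫_0^6 (2*cos(π*x/3)) v dx for all v ∈ V.

Multiply both sides by a test function v and integrate from 0 to 6:
  ∫_0^6 −u''(x) v(x) dx = ∫_0^6 f(x) v(x) dx.
Integrate the LHS by parts once:
  ∫_0^6 −u'' v dx = −[u'(x) v(x)]_0^6 + ∫_0^6 u'(x) v'(x) dx.
Thus ∫_0^6 u'(x) v'(x) dx = ∫_0^6 f(x) v(x) dx + [u'(x) v(x)]_0^6.
Choose V so that boundary terms are either known or forced to vanish.
u has homogeneous Neumann: u'(0) = u'(6) = 0. So [u' v]_0^6 = 0·v(6) − 0·v(0) = 0 for any v; take V = H^1(0, 6).
Weak formulation: find u (satisfying any essential BC) such that ∫_0^6 u'(x) v'(x) dx = ∫_0^6 f v dx for all v ∈ V (homogeneous Neumann, so boundary terms vanish).
Substituting f(x) = 2*cos(π*x/3), the right-hand side is ∫_0^6 (2*cos(π*x/3)) v dx.
Compatibility check (pure Neumann): taking v ≡ 1 ∈ V gives 0 = ∫_0^6 f dx + (0) − (0), i.e. ∫_0^6 f dx must equal u'(0) − u'(6) = 0. Indeed ∫_0^6 (2*cos(π*x/3)) dx = 0, so the data are compatible. The solution is then unique only up to an additive constant (fix it e.g. by requiring ∫_0^6 u dx = 0).


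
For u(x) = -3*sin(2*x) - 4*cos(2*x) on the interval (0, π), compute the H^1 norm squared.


||u||_{H^1(0,π)}^2 = 125*π/2

u'(x) = 8*sin(2*x) - 6*cos(2*x).
Expand u² and (u')² and integrate term by term on (0, π), using: for integers n ≥ 1, ∫_0^π sin²(nx) dx = ∫_0^π cos²(nx) dx = π/2; for n ≠ n', ∫_0^π sin(nx)sin(n'x) dx = ∫_0^π cos(nx)cos(n'x) dx = 0; and by product-to-sum, ∫_0^π sin(nx)cos(n'x) dx = ½∫_0^π [sin((n+n')x) + sin((n−n')x)] dx, which is 0 when n+n' is even and 2n/(n²−n'²) when n+n' is odd (it need not vanish on (0, π)).
  u² squared terms: (-4)²·∫cos(2x)² dx = 16·π/2 = 8*π;  (-3)²·∫sin(2x)² dx = 9·π/2 = 9*π/2.
  u² cross terms: 2·(-4)·(-3)·∫cos(2x)·sin(2x) dx = 24·(0) = 0.
  So ∫_0^π u² dx = 8*π + 9*π/2 + 0 = 25*π/2.
  (u')² squared terms: (-6)²·∫cos(2x)² dx = 36·π/2 = 18*π;  (8)²·∫sin(2x)² dx = 64·π/2 = 32*π.
  (u')² cross terms: 2·(-6)·(8)·∫cos(2x)·sin(2x) dx = -96·(0) = 0.
  So ∫_0^π (u')² dx = 18*π + 32*π + 0 = 50*π.
||u||_{H^1}^2 = (25*π/2) + (50*π) = 125*π/2.


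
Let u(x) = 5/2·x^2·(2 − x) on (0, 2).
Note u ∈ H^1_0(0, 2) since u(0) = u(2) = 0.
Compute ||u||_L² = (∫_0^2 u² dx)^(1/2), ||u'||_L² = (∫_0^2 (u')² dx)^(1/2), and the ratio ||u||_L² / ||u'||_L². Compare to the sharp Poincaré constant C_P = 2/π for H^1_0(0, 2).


||u||_L² / ||u'||_L² = sqrt(14)/7 < C_P = 2/π.

u(x) = 5/2·x^2·(2 − x), so u'(x) = 5*x*(4 - 3*x)/2.
u(x) = 5/2·x^2·(2 − x) vanishes at x = 0 and x = 2, so u ∈ H^1_0(0, 2). Differentiate via the product rule and integrate the resulting polynomials term by term.
  ∫_0^2 u² dx = ∫_0^2 (25*x^6/4 - 25*x^5 + 25*x^4) dx. Term by term:
    ∫_0^2 25*x^6/4 dx = 800/7;  ∫_0^2 -25*x^5 dx = -800/3;  ∫_0^2 25*x^4 dx = 160.
  Sum: 800/7 − 800/3 + 160 = 160/21.
  ∫_0^2 (u')² dx = ∫_0^2 (225*x^4/4 - 150*x^3 + 100*x^2) dx. Term by term:
    ∫_0^2 225*x^4/4 dx = 360;  ∫_0^2 -150*x^3 dx = -600;  ∫_0^2 100*x^2 dx = 800/3.
  Sum: 360 − 600 + 800/3 = 80/3.
∫_0^2 u² dx = 160/21, so ||u||_L² = 4*sqrt(210)/21.
∫_0^2 (u')² dx = 80/3, so ||u'||_L² = 4*sqrt(15)/3.
Ratio ||u||_L² / ||u'||_L² = sqrt(14)/7.
Sharp Poincaré constant on H^1_0(0, 2) is C_P = L/π = 2/π, achieved by sin(π/2·x).
A polynomial bump cannot attain the sharp Poincaré constant (only the first sine eigenfunction does), so the ratio is strictly less than C_P, consistent with ||u||_L² ≤ C_P ||u'||_L².


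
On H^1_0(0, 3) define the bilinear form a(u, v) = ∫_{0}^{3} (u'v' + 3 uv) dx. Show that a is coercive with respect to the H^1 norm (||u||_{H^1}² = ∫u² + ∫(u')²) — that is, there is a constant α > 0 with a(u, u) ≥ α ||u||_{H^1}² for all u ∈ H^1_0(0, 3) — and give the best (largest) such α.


α = 1

Coercivity of a(·,·) on H^1_0(0, 3) means a(u, u) ≥ α ||u||_{H^1}² for every u ∈ H^1_0.
The interval has length L = 3, and Poincaré/coercivity depend only on L. Here a(u, u) = ∫(u')² + (3)·∫u².
Here c = 3 ≥ 1, so a(u,u) = ∫(u')² + c∫u² ≥ ∫(u')² + ∫u² = ||u||_{H^1}², i.e. α = 1 works. No larger α is possible: a(u,u) ≥ α||u||_{H^1}² means (1−α)∫(u')² ≥ (α−c)∫u², and for the modes u_n = sin(nπ(x−x₀)/L) (x₀ the left endpoint) one has ∫u_n²/∫(u_n')² = (L/(nπ))² → 0, so a(u_n,u_n)/||u_n||_{H^1}² → 1. Hence the optimal constant is α = 1.
Therefore α = 1.


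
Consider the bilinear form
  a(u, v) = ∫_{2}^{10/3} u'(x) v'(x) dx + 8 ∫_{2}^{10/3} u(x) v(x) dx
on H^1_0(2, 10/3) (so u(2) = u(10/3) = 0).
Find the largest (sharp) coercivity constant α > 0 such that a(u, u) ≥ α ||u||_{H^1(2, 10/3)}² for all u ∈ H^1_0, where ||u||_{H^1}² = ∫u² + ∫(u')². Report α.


α = 1

Coercivity of a(·,·) on H^1_0(2, 10/3) means a(u, u) ≥ α ||u||_{H^1}² for every u ∈ H^1_0.
The interval has length L = 4/3, and Poincaré/coercivity depend only on L. Here a(u, u) = ∫(u')² + (8)·∫u².
Here c = 8 ≥ 1, so a(u,u) = ∫(u')² + c∫u² ≥ ∫(u')² + ∫u² = ||u||_{H^1}², i.e. α = 1 works. No larger α is possible: a(u,u) ≥ α||u||_{H^1}² means (1−α)∫(u')² ≥ (α−c)∫u², and for the modes u_n = sin(nπ(x−x₀)/L) (x₀ the left endpoint) one has ∫u_n²/∫(u_n')² = (L/(nπ))² → 0, so a(u_n,u_n)/||u_n||_{H^1}² → 1. Hence the optimal constant is α = 1.
Therefore α = 1.


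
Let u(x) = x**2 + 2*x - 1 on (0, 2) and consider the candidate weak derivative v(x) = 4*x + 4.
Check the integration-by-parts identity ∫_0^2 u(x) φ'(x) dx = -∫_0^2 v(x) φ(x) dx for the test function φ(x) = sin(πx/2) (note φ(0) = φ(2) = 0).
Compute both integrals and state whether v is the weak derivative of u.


LHS = -16/π, RHS = -32/π. No, v is not the weak derivative of u.

u(x) = x**2 + 2*x - 1, classical derivative u'(x) = 2*x + 2.
φ(x) = sin(πx/2), so φ'(x) = π*cos(π*x/2)/2.
Note φ(0) = φ(2) = 0, so the boundary term u·φ vanishes.
LHS = ∫_0^2 u(x) φ'(x) dx = ∫_0^2 (π*x^2*cos(π*x/2)/2 + π*x*cos(π*x/2) - π*cos(π*x/2)/2) dx. Term by term:
  ∫_0^2 -π*cos(π*x/2)/2 dx = 0;  ∫_0^2 π*x*cos(π*x/2) dx = -8/π;  ∫_0^2 π*x^2*cos(π*x/2)/2 dx = -8/π.
Sum: 0 − 8/π − 8/π = -16/π.
So LHS = -16/π.
∫_0^2 v(x) φ(x) dx = ∫_0^2 (4*x*sin(π*x/2) + 4*sin(π*x/2)) dx. Term by term:
  ∫_0^2 4*sin(π*x/2) dx = 16/π;  ∫_0^2 4*x*sin(π*x/2) dx = 16/π.
Sum: 16/π + 16/π = 32/π.
So RHS = -∫_0^2 v(x) φ(x) dx = -32/π.
LHS − RHS = 16/π ≠ 0, so the identity fails.
(For a valid weak derivative the identity must hold for EVERY test function, in particular this one. The failure shows v is NOT the weak derivative of u.)
Correct weak derivative would be u'(x) = 2*x + 2.


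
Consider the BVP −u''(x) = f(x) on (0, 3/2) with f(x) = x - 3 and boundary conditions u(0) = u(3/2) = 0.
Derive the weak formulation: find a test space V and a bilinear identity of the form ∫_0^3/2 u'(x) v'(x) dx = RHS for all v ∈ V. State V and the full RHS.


V = H^1_0(0, 3/2) (so v(0) = v(3/2) = 0); weak form: ∫_0^3/2 u'v' dx = ∫_0^3/2 (x - 3) v dx for all v ∈ V.

Multiply both sides by a test function v and integrate from 0 to 3/2:
  ∫_0^3/2 −u''(x) v(x) dx = ∫_0^3/2 f(x) v(x) dx.
Integrate the LHS by parts once:
  ∫_0^3/2 −u'' v dx = −[u'(x) v(x)]_0^3/2 + ∫_0^3/2 u'(x) v'(x) dx.
Thus ∫_0^3/2 u'(x) v'(x) dx = ∫_0^3/2 f(x) v(x) dx + [u'(x) v(x)]_0^3/2.
Choose V so that boundary terms are either known or forced to vanish.
u is Dirichlet: u(0) = u(3/2) = 0. Let V = H^1_0(0, 3/2); then v(0) = v(3/2) = 0, and [u' v]_0^3/2 = 0.
Weak formulation: find u (satisfying any essential BC) such that ∫_0^3/2 u'(x) v'(x) dx = ∫_0^3/2 f v dx for all v ∈ V.
Substituting f(x) = x - 3, the right-hand side is ∫_0^3/2 (x - 3) v dx.


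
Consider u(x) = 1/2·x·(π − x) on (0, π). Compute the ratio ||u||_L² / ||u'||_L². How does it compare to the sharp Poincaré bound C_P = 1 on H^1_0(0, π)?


||u||_L² / ||u'||_L² = sqrt(10)*π/10 < C_P = 1.

u(x) = 1/2·x·(π − x), so u'(x) = -x + π/2.
u(x) = 1/2·x·(π − x) vanishes at x = 0 and x = π, so u ∈ H^1_0(0, π). Differentiate via the product rule and integrate the resulting polynomials term by term.
  ∫_0^π u² dx = ∫_0^π (x^4/4 - π*x^3/2 + π^2*x^2/4) dx. Term by term:
    ∫_0^π x^4/4 dx = π^5/20;  ∫_0^π -π*x^3/2 dx = -π^5/8;  ∫_0^π π^2*x^2/4 dx = π^5/12.
  Sum: π^5/20 − π^5/8 + π^5/12 = π^5/120.
  ∫_0^π (u')² dx = ∫_0^π (x^2 - π*x + π^2/4) dx. Term by term:
    ∫_0^π x^2 dx = π^3/3;  ∫_0^π -π*x dx = -π^3/2;  ∫_0^π π^2/4 dx = π^3/4.
  Sum: π^3/3 − π^3/2 + π^3/4 = π^3/12.
∫_0^π u² dx = π^5/120, so ||u||_L² = sqrt(30)*π^(5/2)/60.
∫_0^π (u')² dx = π^3/12, so ||u'||_L² = sqrt(3)*π^(3/2)/6.
Ratio ||u||_L² / ||u'||_L² = sqrt(10)*π/10.
Sharp Poincaré constant on H^1_0(0, π) is C_P = L/π = 1, achieved by sin(x).
A polynomial bump cannot attain the sharp Poincaré constant (only the first sine eigenfunction does), so the ratio is strictly less than C_P, consistent with ||u||_L² ≤ C_P ||u'||_L².


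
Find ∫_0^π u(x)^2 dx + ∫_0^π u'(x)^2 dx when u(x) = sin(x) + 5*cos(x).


||u||_{H^1(0,π)}^2 = 26*π

u'(x) = -5*sin(x) + cos(x).
Expand u² and (u')² and integrate term by term on (0, π), using: for integers n ≥ 1, ∫_0^π sin²(nx) dx = ∫_0^π cos²(nx) dx = π/2; for n ≠ n', ∫_0^π sin(nx)sin(n'x) dx = ∫_0^π cos(nx)cos(n'x) dx = 0; and by product-to-sum, ∫_0^π sin(nx)cos(n'x) dx = ½∫_0^π [sin((n+n')x) + sin((n−n')x)] dx, which is 0 when n+n' is even and 2n/(n²−n'²) when n+n' is odd (it need not vanish on (0, π)).
  u² squared terms: (5)²·∫cos(x)² dx = 25·π/2 = 25*π/2;  (1)²·∫sin(x)² dx = 1·π/2 = π/2.
  u² cross terms: 2·(5)·(1)·∫cos(x)·sin(x) dx = 10·(0) = 0.
  So ∫_0^π u² dx = 25*π/2 + π/2 + 0 = 13*π.
  (u')² squared terms: (-5)²·∫sin(x)² dx = 25·π/2 = 25*π/2;  (1)²·∫cos(x)² dx = 1·π/2 = π/2.
  (u')² cross terms: 2·(-5)·(1)·∫sin(x)·cos(x) dx = -10·(0) = 0.
  So ∫_0^π (u')² dx = 25*π/2 + π/2 + 0 = 13*π.
||u||_{H^1}^2 = (13*π) + (13*π) = 26*π.


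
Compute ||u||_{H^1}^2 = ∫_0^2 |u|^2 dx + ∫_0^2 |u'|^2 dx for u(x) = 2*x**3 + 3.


||u||_{H^1}^2 = 12934/35

The H^1 norm (squared) on an interval (0, L) is
  ||u||_{H^1}^2 = ∫_0^L u(x)^2 dx + ∫_0^L u'(x)^2 dx.
Compute u'(x) = 6*x**2.
Then u(x)^2 = 4*x**6 + 12*x**3 + 9 and u'(x)^2 = 36*x**4.
Integrate each monomial from 0 to 2 using ∫_0^2 c·x^n dx = c·2^(n+1)/(n+1):
  ∫_0^2 u(x)^2 dx = ∫_0^2 (4*x^6 + 12*x^3 + 9) dx. Term by term:
    ∫_0^2 4*x^6 dx = 512/7;  ∫_0^2 12*x^3 dx = 48;  ∫_0^2 9 dx = 18.
  Sum: 512/7 + 48 + 18 = 974/7.
  ∫_0^2 u'(x)^2 dx = ∫_0^2 (36*x^4) dx. Term by term:
    ∫_0^2 36*x^4 dx = 1152/5.
Adding: ||u||_{H^1}^2 = 974/7 + 1152/5 = 12934/35.


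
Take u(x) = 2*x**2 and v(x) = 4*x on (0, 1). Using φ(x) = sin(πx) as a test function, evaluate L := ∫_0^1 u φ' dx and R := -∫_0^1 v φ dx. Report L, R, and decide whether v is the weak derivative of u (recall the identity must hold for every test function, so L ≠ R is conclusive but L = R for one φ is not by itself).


LHS = -4/π, RHS = -4/π. Yes, v = u' weakly.

u(x) = 2*x**2, classical derivative u'(x) = 4*x.
φ(x) = sin(πx), so φ'(x) = π*cos(π*x).
Note φ(0) = φ(1) = 0, so the boundary term u·φ vanishes.
LHS = ∫_0^1 u(x) φ'(x) dx = ∫_0^1 (2*π*x^2*cos(π*x)) dx. Term by term:
  ∫_0^1 2*π*x^2*cos(π*x) dx = -4/π.
So LHS = -4/π.
∫_0^1 v(x) φ(x) dx = ∫_0^1 (4*x*sin(π*x)) dx. Term by term:
  ∫_0^1 4*x*sin(π*x) dx = 4/π.
So RHS = -∫_0^1 v(x) φ(x) dx = -4/π.
LHS = RHS, so the identity holds for this test φ.
Moreover u is smooth here and v(x) = u'(x) = 4*x pointwise, so the identity holds for every test function. Hence v is the weak derivative of u.


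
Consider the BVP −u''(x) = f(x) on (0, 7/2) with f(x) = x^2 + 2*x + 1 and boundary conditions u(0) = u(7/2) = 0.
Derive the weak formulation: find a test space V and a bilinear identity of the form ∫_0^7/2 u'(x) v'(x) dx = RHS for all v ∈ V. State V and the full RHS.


V = H^1_0(0, 7/2) (so v(0) = v(7/2) = 0); weak form: ∫_0^7/2 u'v' dx = ∫_0^7/2 (x^2 + 2*x + 1) v dx for all v ∈ V.

Multiply both sides by a test function v and integrate from 0 to 7/2:
  ∫_0^7/2 −u''(x) v(x) dx = ∫_0^7/2 f(x) v(x) dx.
Integrate the LHS by parts once:
  ∫_0^7/2 −u'' v dx = −[u'(x) v(x)]_0^7/2 + ∫_0^7/2 u'(x) v'(x) dx.
Thus ∫_0^7/2 u'(x) v'(x) dx = ∫_0^7/2 f(x) v(x) dx + [u'(x) v(x)]_0^7/2.
Choose V so that boundary terms are either known or forced to vanish.
u is Dirichlet: u(0) = u(7/2) = 0. Let V = H^1_0(0, 7/2); then v(0) = v(7/2) = 0, and [u' v]_0^7/2 = 0.
Weak formulation: find u (satisfying any essential BC) such that ∫_0^7/2 u'(x) v'(x) dx = ∫_0^7/2 f v dx for all v ∈ V.
Substituting f(x) = x^2 + 2*x + 1, the right-hand side is ∫_0^7/2 (x^2 + 2*x + 1) v dx.


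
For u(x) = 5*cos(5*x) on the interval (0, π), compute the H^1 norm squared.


||u||_{H^1(0,π)}^2 = 325*π

u'(x) = -25*sin(5*x).
Expand u² and (u')² and integrate term by term on (0, π), using: for integers n ≥ 1, ∫_0^π sin²(nx) dx = ∫_0^π cos²(nx) dx = π/2; for n ≠ n', ∫_0^π sin(nx)sin(n'x) dx = ∫_0^π cos(nx)cos(n'x) dx = 0; and by product-to-sum, ∫_0^π sin(nx)cos(n'x) dx = ½∫_0^π [sin((n+n')x) + sin((n−n')x)] dx, which is 0 when n+n' is even and 2n/(n²−n'²) when n+n' is odd (it need not vanish on (0, π)).
  u² squared terms: (5)²·∫cos(5x)² dx = 25·π/2 = 25*π/2.
  So ∫_0^π u² dx = 25*π/2.
  (u')² squared terms: (-25)²·∫sin(5x)² dx = 625·π/2 = 625*π/2.
  So ∫_0^π (u')² dx = 625*π/2.
||u||_{H^1}^2 = (25*π/2) + (625*π/2) = 325*π.


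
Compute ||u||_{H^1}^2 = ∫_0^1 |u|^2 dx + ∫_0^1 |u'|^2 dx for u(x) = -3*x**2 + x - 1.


||u||_{H^1}^2 = 289/30

The H^1 norm (squared) on an interval (0, L) is
  ||u||_{H^1}^2 = ∫_0^L u(x)^2 dx + ∫_0^L u'(x)^2 dx.
Compute u'(x) = 1 - 6*x.
Then u(x)^2 = 9*x**4 - 6*x**3 + 7*x**2 - 2*x + 1 and u'(x)^2 = 36*x**2 - 12*x + 1.
Integrate each monomial from 0 to 1 using ∫_0^1 c·x^n dx = c·1^(n+1)/(n+1):
  ∫_0^1 u(x)^2 dx = ∫_0^1 (9*x^4 - 6*x^3 + 7*x^2 - 2*x + 1) dx. Term by term:
    ∫_0^1 9*x^4 dx = 9/5;  ∫_0^1 -6*x^3 dx = -3/2;  ∫_0^1 7*x^2 dx = 7/3;
    ∫_0^1 -2*x dx = -1;  ∫_0^1 1 dx = 1.
  Sum: 9/5 − 3/2 + 7/3 − 1 + 1 = 79/30.
  ∫_0^1 u'(x)^2 dx = ∫_0^1 (36*x^2 - 12*x + 1) dx. Term by term:
    ∫_0^1 36*x^2 dx = 12;  ∫_0^1 -12*x dx = -6;  ∫_0^1 1 dx = 1.
  Sum: 12 − 6 + 1 = 7.
Adding: ||u||_{H^1}^2 = 79/30 + 7 = 289/30.


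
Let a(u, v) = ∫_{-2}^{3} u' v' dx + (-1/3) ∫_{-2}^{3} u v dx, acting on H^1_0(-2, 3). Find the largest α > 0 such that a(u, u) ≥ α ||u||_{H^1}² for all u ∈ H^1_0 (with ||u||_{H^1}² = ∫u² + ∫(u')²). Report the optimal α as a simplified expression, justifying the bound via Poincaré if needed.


α = (-25/3 + π^2)/(π^2 + 25)

Coercivity of a(·,·) on H^1_0(-2, 3) means a(u, u) ≥ α ||u||_{H^1}² for every u ∈ H^1_0.
The interval has length L = 5, and Poincaré/coercivity depend only on L. Here a(u, u) = ∫(u')² + (-1/3)·∫u².
Here c = -1/3 < 0 with |c| < (π/L)² = π^2/25, so coercivity still holds. The condition a(u,u) ≥ α||u||_{H^1}² reads (1−α)∫(u')² ≥ (α−c)∫u². Any admissible α is ≤ 1 (rapidly oscillating u have ∫u²/∫(u')² → 0), and α = 1 would force 0 ≥ (1−c)∫u², impossible since c < 1; so 1−α > 0. By the sharp Poincaré inequality on H^1_0 of an interval of length L, ∫(u')² ≥ (π/L)²∫u² with equality for the first sine mode sin(π(x−x₀)/L) (x₀ the left endpoint), so the inequality holds for all u iff (1−α)(π/L)² ≥ α − c, i.e. α ≤ ((π/L)² + c)/((π/L)² + 1) = (1 + c(L/π)²)/(1 + (L/π)²). (Direct route, valid since c ≤ 0: Poincaré gives c∫u² ≥ c(L/π)²∫(u')², so a(u,u) ≥ (1 + c(L/π)²)∫(u')², while ||u||_{H^1}² ≤ (1 + (L/π)²)∫(u')²; dividing yields the same α.) With (π/L)² = π^2/25 and c = -1/3, the largest admissible constant is α = ((π/L)² + c)/((π/L)² + 1).
Simplifying, α = (-25/3 + π^2)/(π^2 + 25).


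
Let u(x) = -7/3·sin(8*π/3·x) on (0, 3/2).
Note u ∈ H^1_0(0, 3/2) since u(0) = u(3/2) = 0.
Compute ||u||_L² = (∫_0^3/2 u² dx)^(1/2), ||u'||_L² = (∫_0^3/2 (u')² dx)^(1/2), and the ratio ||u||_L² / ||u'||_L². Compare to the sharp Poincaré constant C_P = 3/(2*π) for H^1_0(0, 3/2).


||u||_L² / ||u'||_L² = 3/(8*π) < C_P = 3/(2*π).

u(x) = -7/3·sin(8*π/3·x), so u'(x) = -56*π*cos(8*π*x/3)/9.
Writing u(x) = A·sin(kπx/L) with A = -7/3 and k = 4, use ∫_0^L sin²(kπx/L) dx = L/2 and ∫_0^L cos²(kπx/L) dx = L/2.
u² = 49/9·sin²(8*π/3·x) and (u')² = 3136*π^2/81·cos²(8*π/3·x), and each of sin², cos² integrates to L/2 = 3/4 over (0, 3/2).
∫_0^3/2 u² dx = 49/12, so ||u||_L² = 7*sqrt(3)/6.
∫_0^3/2 (u')² dx = 784*π^2/27, so ||u'||_L² = 28*sqrt(3)*π/9.
Ratio ||u||_L² / ||u'||_L² = 3/(8*π).
Sharp Poincaré constant on H^1_0(0, 3/2) is C_P = L/π = 3/(2*π), achieved by sin(2*π/3·x).
This is the k = 4 harmonic; the ratio L/(kπ) is strictly less than C_P = L/π, consistent with the sharp inequality ||u||_L² ≤ C_P ||u'||_L².


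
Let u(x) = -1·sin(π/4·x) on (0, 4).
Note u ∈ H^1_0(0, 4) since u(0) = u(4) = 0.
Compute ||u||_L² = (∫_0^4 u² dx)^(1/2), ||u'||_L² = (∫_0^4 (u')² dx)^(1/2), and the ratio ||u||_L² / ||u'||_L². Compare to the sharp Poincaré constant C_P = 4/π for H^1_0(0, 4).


||u||_L² / ||u'||_L² = 4/π = C_P.

u(x) = -1·sin(π/4·x), so u'(x) = -π*cos(π*x/4)/4.
Writing u(x) = A·sin(kπx/L) with A = -1 and k = 1, use ∫_0^L sin²(kπx/L) dx = L/2 and ∫_0^L cos²(kπx/L) dx = L/2.
u² = 1·sin²(π/4·x) and (u')² = π^2/16·cos²(π/4·x), and each of sin², cos² integrates to L/2 = 2 over (0, 4).
∫_0^4 u² dx = 2, so ||u||_L² = sqrt(2).
∫_0^4 (u')² dx = π^2/8, so ||u'||_L² = sqrt(2)*π/4.
Ratio ||u||_L² / ||u'||_L² = 4/π.
Sharp Poincaré constant on H^1_0(0, 4) is C_P = L/π = 4/π, achieved by sin(π/4·x).
This is the k = 1 eigenfunction (up to amplitude), so the ratio equals the sharp Poincaré constant exactly.


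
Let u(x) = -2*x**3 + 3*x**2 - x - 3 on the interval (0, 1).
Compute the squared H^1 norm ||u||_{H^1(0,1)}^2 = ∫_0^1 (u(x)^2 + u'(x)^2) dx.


||u||_{H^1}^2 = 1933/210

The H^1 norm (squared) on an interval (0, L) is
  ||u||_{H^1}^2 = ∫_0^L u(x)^2 dx + ∫_0^L u'(x)^2 dx.
Compute u'(x) = -6*x**2 + 6*x - 1.
Then u(x)^2 = 4*x**6 - 12*x**5 + 13*x**4 + 6*x**3 - 17*x**2 + 6*x + 9 and u'(x)^2 = 36*x**4 - 72*x**3 + 48*x**2 - 12*x + 1.
Integrate each monomial from 0 to 1 using ∫_0^1 c·x^n dx = c·1^(n+1)/(n+1):
  ∫_0^1 u(x)^2 dx = ∫_0^1 (4*x^6 - 12*x^5 + 13*x^4 + 6*x^3 - 17*x^2 + 6*x + 9) dx. Term by term:
    ∫_0^1 4*x^6 dx = 4/7;  ∫_0^1 -12*x^5 dx = -2;  ∫_0^1 13*x^4 dx = 13/5;
    ∫_0^1 6*x^3 dx = 3/2;  ∫_0^1 -17*x^2 dx = -17/3;  ∫_0^1 6*x dx = 3;
    ∫_0^1 9 dx = 9.
  Sum: 4/7 − 2 + 13/5 + 3/2 − 17/3 + 3 + 9 = 1891/210.
  ∫_0^1 u'(x)^2 dx = ∫_0^1 (36*x^4 - 72*x^3 + 48*x^2 - 12*x + 1) dx. Term by term:
    ∫_0^1 36*x^4 dx = 36/5;  ∫_0^1 -72*x^3 dx = -18;  ∫_0^1 48*x^2 dx = 16;
    ∫_0^1 -12*x dx = -6;  ∫_0^1 1 dx = 1.
  Sum: 36/5 − 18 + 16 − 6 + 1 = 1/5.
Adding: ||u||_{H^1}^2 = 1891/210 + 1/5 = 1933/210.


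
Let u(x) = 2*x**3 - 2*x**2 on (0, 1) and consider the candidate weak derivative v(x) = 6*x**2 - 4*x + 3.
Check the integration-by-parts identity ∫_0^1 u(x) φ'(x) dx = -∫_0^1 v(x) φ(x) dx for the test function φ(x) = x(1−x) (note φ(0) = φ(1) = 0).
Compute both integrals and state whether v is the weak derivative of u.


LHS = 1/30, RHS = -7/15. No, v is not the weak derivative of u.

u(x) = 2*x**3 - 2*x**2, classical derivative u'(x) = 6*x**2 - 4*x.
φ(x) = x(1−x), so φ'(x) = 1 - 2*x.
Note φ(0) = φ(1) = 0, so the boundary term u·φ vanishes.
LHS = ∫_0^1 u(x) φ'(x) dx = ∫_0^1 (-4*x^4 + 6*x^3 - 2*x^2) dx. Term by term:
  ∫_0^1 -4*x^4 dx = -4/5;  ∫_0^1 6*x^3 dx = 3/2;  ∫_0^1 -2*x^2 dx = -2/3.
Sum: -4/5 + 3/2 − 2/3 = 1/30.
So LHS = 1/30.
∫_0^1 v(x) φ(x) dx = ∫_0^1 (-6*x^4 + 10*x^3 - 7*x^2 + 3*x) dx. Term by term:
  ∫_0^1 -6*x^4 dx = -6/5;  ∫_0^1 10*x^3 dx = 5/2;  ∫_0^1 -7*x^2 dx = -7/3;
  ∫_0^1 3*x dx = 3/2.
Sum: -6/5 + 5/2 − 7/3 + 3/2 = 7/15.
So RHS = -∫_0^1 v(x) φ(x) dx = -7/15.
LHS − RHS = 1/2 ≠ 0, so the identity fails.
(For a valid weak derivative the identity must hold for EVERY test function, in particular this one. The failure shows v is NOT the weak derivative of u.)
Correct weak derivative would be u'(x) = 6*x**2 - 4*x.


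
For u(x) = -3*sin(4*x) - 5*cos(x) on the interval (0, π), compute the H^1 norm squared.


||u||_{H^1(0,π)}^2 = 32 + 203*π/2

u'(x) = 5*sin(x) - 12*cos(4*x).
Expand u² and (u')² and integrate term by term on (0, π), using: for integers n ≥ 1, ∫_0^π sin²(nx) dx = ∫_0^π cos²(nx) dx = π/2; for n ≠ n', ∫_0^π sin(nx)sin(n'x) dx = ∫_0^π cos(nx)cos(n'x) dx = 0; and by product-to-sum, ∫_0^π sin(nx)cos(n'x) dx = ½∫_0^π [sin((n+n')x) + sin((n−n')x)] dx, which is 0 when n+n' is even and 2n/(n²−n'²) when n+n' is odd (it need not vanish on (0, π)).
  u² squared terms: (-5)²·∫cos(x)² dx = 25·π/2 = 25*π/2;  (-3)²·∫sin(4x)² dx = 9·π/2 = 9*π/2.
  u² cross terms: 2·(-5)·(-3)·∫cos(x)·sin(4x) dx = 30·(8/15) = 16.
  So ∫_0^π u² dx = 25*π/2 + 9*π/2 + 16 = 16 + 17*π.
  (u')² squared terms: (-12)²·∫cos(4x)² dx = 144·π/2 = 72*π;  (5)²·∫sin(x)² dx = 25·π/2 = 25*π/2.
  (u')² cross terms: 2·(-12)·(5)·∫cos(4x)·sin(x) dx = -120·(-2/15) = 16.
  So ∫_0^π (u')² dx = 72*π + 25*π/2 + 16 = 16 + 169*π/2.
||u||_{H^1}^2 = (16 + 17*π) + (16 + 169*π/2) = 32 + 203*π/2.


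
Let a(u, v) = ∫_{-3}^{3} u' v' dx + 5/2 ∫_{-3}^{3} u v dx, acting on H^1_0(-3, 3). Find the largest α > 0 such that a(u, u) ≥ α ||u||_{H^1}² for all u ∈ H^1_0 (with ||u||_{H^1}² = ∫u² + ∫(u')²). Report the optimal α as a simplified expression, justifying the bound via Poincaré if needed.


α = 1

Coercivity of a(·,·) on H^1_0(-3, 3) means a(u, u) ≥ α ||u||_{H^1}² for every u ∈ H^1_0.
The interval has length L = 6, and Poincaré/coercivity depend only on L. Here a(u, u) = ∫(u')² + (5/2)·∫u².
Here c = 5/2 ≥ 1, so a(u,u) = ∫(u')² + c∫u² ≥ ∫(u')² + ∫u² = ||u||_{H^1}², i.e. α = 1 works. No larger α is possible: a(u,u) ≥ α||u||_{H^1}² means (1−α)∫(u')² ≥ (α−c)∫u², and for the modes u_n = sin(nπ(x−x₀)/L) (x₀ the left endpoint) one has ∫u_n²/∫(u_n')² = (L/(nπ))² → 0, so a(u_n,u_n)/||u_n||_{H^1}² → 1. Hence the optimal constant is α = 1.
Therefore α = 1.


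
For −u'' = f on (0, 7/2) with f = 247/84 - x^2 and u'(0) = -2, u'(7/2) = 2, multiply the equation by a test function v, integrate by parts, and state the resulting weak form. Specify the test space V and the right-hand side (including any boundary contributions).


V = H^1(0, 7/2) (v unrestricted at boundary; u is determined up to an additive constant); weak form: ∫_0^7/2 u'v' dx = ∫_0^7/2 (247/84 - x^2) v dx + 2·v(7/2) + 2·v(0) for all v ∈ V.

Multiply both sides by a test function v and integrate from 0 to 7/2:
  ∫_0^7/2 −u''(x) v(x) dx = ∫_0^7/2 f(x) v(x) dx.
Integrate the LHS by parts once:
  ∫_0^7/2 −u'' v dx = −[u'(x) v(x)]_0^7/2 + ∫_0^7/2 u'(x) v'(x) dx.
Thus ∫_0^7/2 u'(x) v'(x) dx = ∫_0^7/2 f(x) v(x) dx + [u'(x) v(x)]_0^7/2.
Choose V so that boundary terms are either known or forced to vanish.
u has inhomogeneous Neumann u'(0) = -2, u'(7/2) = 2. [u' v]_0^7/2 = (2)·v(7/2) − (-2)·v(0) = 2·v(7/2) + 2·v(0). Take V = H^1(0, 7/2); boundary term becomes part of RHS.
Weak formulation: find u (satisfying any essential BC) such that ∫_0^7/2 u'(x) v'(x) dx = ∫_0^7/2 f v dx + 2·v(7/2) + 2·v(0) for all v ∈ V (Neumann data are natural BCs: they enter the RHS as boundary terms).
Substituting f(x) = 247/84 - x^2, the right-hand side is ∫_0^7/2 (247/84 - x^2) v dx + 2·v(7/2) + 2·v(0).
Compatibility check (pure Neumann): taking v ≡ 1 ∈ V gives 0 = ∫_0^7/2 f dx + (2) − (-2), i.e. ∫_0^7/2 f dx must equal u'(0) − u'(7/2) = -4. Indeed ∫_0^7/2 (247/84 - x^2) dx = -4, so the data are compatible. The solution is then unique only up to an additive constant (fix it e.g. by requiring ∫_0^7/2 u dx = 0).


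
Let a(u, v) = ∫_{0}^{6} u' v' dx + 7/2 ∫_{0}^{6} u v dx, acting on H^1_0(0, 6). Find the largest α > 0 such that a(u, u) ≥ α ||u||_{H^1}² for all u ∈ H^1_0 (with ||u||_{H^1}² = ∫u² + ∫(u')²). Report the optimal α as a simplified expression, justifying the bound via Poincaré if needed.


α = 1

Coercivity of a(·,·) on H^1_0(0, 6) means a(u, u) ≥ α ||u||_{H^1}² for every u ∈ H^1_0.
The interval has length L = 6, and Poincaré/coercivity depend only on L. Here a(u, u) = ∫(u')² + (7/2)·∫u².
Here c = 7/2 ≥ 1, so a(u,u) = ∫(u')² + c∫u² ≥ ∫(u')² + ∫u² = ||u||_{H^1}², i.e. α = 1 works. No larger α is possible: a(u,u) ≥ α||u||_{H^1}² means (1−α)∫(u')² ≥ (α−c)∫u², and for the modes u_n = sin(nπ(x−x₀)/L) (x₀ the left endpoint) one has ∫u_n²/∫(u_n')² = (L/(nπ))² → 0, so a(u_n,u_n)/||u_n||_{H^1}² → 1. Hence the optimal constant is α = 1.
Therefore α = 1.


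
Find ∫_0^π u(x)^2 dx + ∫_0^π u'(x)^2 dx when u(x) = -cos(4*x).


||u||_{H^1(0,π)}^2 = 17*π/2

u'(x) = 4*sin(4*x).
Expand u² and (u')² and integrate term by term on (0, π), using: for integers n ≥ 1, ∫_0^π sin²(nx) dx = ∫_0^π cos²(nx) dx = π/2; for n ≠ n', ∫_0^π sin(nx)sin(n'x) dx = ∫_0^π cos(nx)cos(n'x) dx = 0; and by product-to-sum, ∫_0^π sin(nx)cos(n'x) dx = ½∫_0^π [sin((n+n')x) + sin((n−n')x)] dx, which is 0 when n+n' is even and 2n/(n²−n'²) when n+n' is odd (it need not vanish on (0, π)).
  u² squared terms: (-1)²·∫cos(4x)² dx = 1·π/2 = π/2.
  So ∫_0^π u² dx = π/2.
  (u')² squared terms: (4)²·∫sin(4x)² dx = 16·π/2 = 8*π.
  So ∫_0^π (u')² dx = 8*π.
||u||_{H^1}^2 = (π/2) + (8*π) = 17*π/2.


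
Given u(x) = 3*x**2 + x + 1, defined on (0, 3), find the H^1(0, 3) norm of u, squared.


||u||_{H^1}^2 = 10149/10

The H^1 norm (squared) on an interval (0, L) is
  ||u||_{H^1}^2 = ∫_0^L u(x)^2 dx + ∫_0^L u'(x)^2 dx.
Compute u'(x) = 6*x + 1.
Then u(x)^2 = 9*x**4 + 6*x**3 + 7*x**2 + 2*x + 1 and u'(x)^2 = 36*x**2 + 12*x + 1.
Integrate each monomial from 0 to 3 using ∫_0^3 c·x^n dx = c·3^(n+1)/(n+1):
  ∫_0^3 u(x)^2 dx = ∫_0^3 (9*x^4 + 6*x^3 + 7*x^2 + 2*x + 1) dx. Term by term:
    ∫_0^3 9*x^4 dx = 2187/5;  ∫_0^3 6*x^3 dx = 243/2;  ∫_0^3 7*x^2 dx = 63;
    ∫_0^3 2*x dx = 9;  ∫_0^3 1 dx = 3.
  Sum: 2187/5 + 243/2 + 63 + 9 + 3 = 6339/10.
  ∫_0^3 u'(x)^2 dx = ∫_0^3 (36*x^2 + 12*x + 1) dx. Term by term:
    ∫_0^3 36*x^2 dx = 324;  ∫_0^3 12*x dx = 54;  ∫_0^3 1 dx = 3.
  Sum: 324 + 54 + 3 = 381.
Adding: ||u||_{H^1}^2 = 6339/10 + 381 = 10149/10.


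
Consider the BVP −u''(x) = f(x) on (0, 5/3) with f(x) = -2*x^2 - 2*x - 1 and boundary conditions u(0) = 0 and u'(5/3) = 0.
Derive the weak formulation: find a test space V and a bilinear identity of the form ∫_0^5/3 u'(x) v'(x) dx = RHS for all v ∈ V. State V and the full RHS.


V = {v ∈ H^1(0, 5/3) : v(0) = 0} (test functions vanish at x = 0 where u is specified); weak form: ∫_0^5/3 u'v' dx = ∫_0^5/3 (-2*x^2 - 2*x - 1) v dx for all v ∈ V.

Multiply both sides by a test function v and integrate from 0 to 5/3:
  ∫_0^5/3 −u''(x) v(x) dx = ∫_0^5/3 f(x) v(x) dx.
Integrate the LHS by parts once:
  ∫_0^5/3 −u'' v dx = −[u'(x) v(x)]_0^5/3 + ∫_0^5/3 u'(x) v'(x) dx.
Thus ∫_0^5/3 u'(x) v'(x) dx = ∫_0^5/3 f(x) v(x) dx + [u'(x) v(x)]_0^5/3.
Choose V so that boundary terms are either known or forced to vanish.
Mixed BC: u(0) = 0 (Dirichlet) and u'(5/3) = 0 (Neumann). Define V = {v ∈ H^1(0, 5/3) : v(0) = 0}. Then [u' v]_0^5/3 = u'(5/3)·v(5/3) − u'(0)·0 = 0.
Weak formulation: find u (satisfying any essential BC) such that ∫_0^5/3 u'(x) v'(x) dx = ∫_0^5/3 f v dx for all v ∈ V (Dirichlet at 0 absorbed into V; the Neumann datum at x = 5/3 is zero, so no boundary term remains).
Substituting f(x) = -2*x^2 - 2*x - 1, the right-hand side is ∫_0^5/3 (-2*x^2 - 2*x - 1) v dx.


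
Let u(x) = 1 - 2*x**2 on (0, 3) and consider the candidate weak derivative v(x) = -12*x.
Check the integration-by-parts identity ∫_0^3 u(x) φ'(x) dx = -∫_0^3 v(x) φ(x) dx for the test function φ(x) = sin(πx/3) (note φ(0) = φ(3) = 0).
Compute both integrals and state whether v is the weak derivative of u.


LHS = 36/π, RHS = 108/π. No, v is not the weak derivative of u.

u(x) = 1 - 2*x**2, classical derivative u'(x) = -4*x.
φ(x) = sin(πx/3), so φ'(x) = π*cos(π*x/3)/3.
Note φ(0) = φ(3) = 0, so the boundary term u·φ vanishes.
LHS = ∫_0^3 u(x) φ'(x) dx = ∫_0^3 (-2*π*x^2*cos(π*x/3)/3 + π*cos(π*x/3)/3) dx. Term by term:
  ∫_0^3 π*cos(π*x/3)/3 dx = 0;  ∫_0^3 -2*π*x^2*cos(π*x/3)/3 dx = 36/π.
Sum: 0 + 36/π = 36/π.
So LHS = 36/π.
∫_0^3 v(x) φ(x) dx = ∫_0^3 (-12*x*sin(π*x/3)) dx. Term by term:
  ∫_0^3 -12*x*sin(π*x/3) dx = -108/π.
So RHS = -∫_0^3 v(x) φ(x) dx = 108/π.
LHS − RHS = -72/π ≠ 0, so the identity fails.
(For a valid weak derivative the identity must hold for EVERY test function, in particular this one. The failure shows v is NOT the weak derivative of u.)
Correct weak derivative would be u'(x) = -4*x.


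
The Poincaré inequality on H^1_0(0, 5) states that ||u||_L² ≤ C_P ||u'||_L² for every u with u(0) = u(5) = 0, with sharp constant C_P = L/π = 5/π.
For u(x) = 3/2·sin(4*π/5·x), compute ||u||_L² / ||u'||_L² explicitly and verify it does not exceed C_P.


||u||_L² / ||u'||_L² = 5/(4*π) < C_P = 5/π.

u(x) = 3/2·sin(4*π/5·x), so u'(x) = 6*π*cos(4*π*x/5)/5.
Writing u(x) = A·sin(kπx/L) with A = 3/2 and k = 4, use ∫_0^L sin²(kπx/L) dx = L/2 and ∫_0^L cos²(kπx/L) dx = L/2.
u² = 9/4·sin²(4*π/5·x) and (u')² = 36*π^2/25·cos²(4*π/5·x), and each of sin², cos² integrates to L/2 = 5/2 over (0, 5).
∫_0^5 u² dx = 45/8, so ||u||_L² = 3*sqrt(10)/4.
∫_0^5 (u')² dx = 18*π^2/5, so ||u'||_L² = 3*sqrt(10)*π/5.
Ratio ||u||_L² / ||u'||_L² = 5/(4*π).
Sharp Poincaré constant on H^1_0(0, 5) is C_P = L/π = 5/π, achieved by sin(π/5·x).
This is the k = 4 harmonic; the ratio L/(kπ) is strictly less than C_P = L/π, consistent with the sharp inequality ||u||_L² ≤ C_P ||u'||_L².


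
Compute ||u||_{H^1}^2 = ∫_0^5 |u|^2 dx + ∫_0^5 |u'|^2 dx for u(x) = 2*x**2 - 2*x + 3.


||u||_{H^1}^2 = 6895/3

The H^1 norm (squared) on an interval (0, L) is
  ||u||_{H^1}^2 = ∫_0^L u(x)^2 dx + ∫_0^L u'(x)^2 dx.
Compute u'(x) = 4*x - 2.
Then u(x)^2 = 4*x**4 - 8*x**3 + 16*x**2 - 12*x + 9 and u'(x)^2 = 16*x**2 - 16*x + 4.
Integrate each monomial from 0 to 5 using ∫_0^5 c·x^n dx = c·5^(n+1)/(n+1):
  ∫_0^5 u(x)^2 dx = ∫_0^5 (4*x^4 - 8*x^3 + 16*x^2 - 12*x + 9) dx. Term by term:
    ∫_0^5 4*x^4 dx = 2500;  ∫_0^5 -8*x^3 dx = -1250;  ∫_0^5 16*x^2 dx = 2000/3;
    ∫_0^5 -12*x dx = -150;  ∫_0^5 9 dx = 45.
  Sum: 2500 − 1250 + 2000/3 − 150 + 45 = 5435/3.
  ∫_0^5 u'(x)^2 dx = ∫_0^5 (16*x^2 - 16*x + 4) dx. Term by term:
    ∫_0^5 16*x^2 dx = 2000/3;  ∫_0^5 -16*x dx = -200;  ∫_0^5 4 dx = 20.
  Sum: 2000/3 − 200 + 20 = 1460/3.
Adding: ||u||_{H^1}^2 = 5435/3 + 1460/3 = 6895/3.


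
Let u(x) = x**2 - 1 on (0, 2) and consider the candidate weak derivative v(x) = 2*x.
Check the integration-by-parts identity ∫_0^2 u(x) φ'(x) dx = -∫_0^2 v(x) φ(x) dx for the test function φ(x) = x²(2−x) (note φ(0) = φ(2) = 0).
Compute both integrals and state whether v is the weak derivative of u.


LHS = -16/5, RHS = -16/5. Yes, v = u' weakly.

u(x) = x**2 - 1, classical derivative u'(x) = 2*x.
φ(x) = x²(2−x), so φ'(x) = x*(4 - 3*x).
Note φ(0) = φ(2) = 0, so the boundary term u·φ vanishes.
LHS = ∫_0^2 u(x) φ'(x) dx = ∫_0^2 (-3*x^4 + 4*x^3 + 3*x^2 - 4*x) dx. Term by term:
  ∫_0^2 -3*x^4 dx = -96/5;  ∫_0^2 4*x^3 dx = 16;  ∫_0^2 3*x^2 dx = 8;
  ∫_0^2 -4*x dx = -8.
Sum: -96/5 + 16 + 8 − 8 = -16/5.
So LHS = -16/5.
∫_0^2 v(x) φ(x) dx = ∫_0^2 (-2*x^4 + 4*x^3) dx. Term by term:
  ∫_0^2 -2*x^4 dx = -64/5;  ∫_0^2 4*x^3 dx = 16.
Sum: -64/5 + 16 = 16/5.
So RHS = -∫_0^2 v(x) φ(x) dx = -16/5.
LHS = RHS, so the identity holds for this test φ.
Moreover u is smooth here and v(x) = u'(x) = 2*x pointwise, so the identity holds for every test function. Hence v is the weak derivative of u.


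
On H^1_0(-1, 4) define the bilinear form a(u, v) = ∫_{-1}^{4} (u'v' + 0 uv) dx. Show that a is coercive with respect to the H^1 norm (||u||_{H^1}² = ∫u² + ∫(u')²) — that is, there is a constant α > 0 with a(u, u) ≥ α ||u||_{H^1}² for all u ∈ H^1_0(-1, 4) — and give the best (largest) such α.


α = π^2/(π^2 + 25)

Coercivity of a(·,·) on H^1_0(-1, 4) means a(u, u) ≥ α ||u||_{H^1}² for every u ∈ H^1_0.
The interval has length L = 5, and Poincaré/coercivity depend only on L. Here a(u, u) = ∫(u')² + (0)·∫u².
Here c = 0, so a(u,u) = ∫(u')² alone. The condition a(u,u) ≥ α||u||_{H^1}² reads (1−α)∫(u')² ≥ (α−c)∫u². Any admissible α is ≤ 1 (rapidly oscillating u have ∫u²/∫(u')² → 0), and α = 1 would force 0 ≥ (1−c)∫u², impossible since c < 1; so 1−α > 0. By the sharp Poincaré inequality on H^1_0 of an interval of length L, ∫(u')² ≥ (π/L)²∫u² with equality for the first sine mode sin(π(x−x₀)/L) (x₀ the left endpoint), so the inequality holds for all u iff (1−α)(π/L)² ≥ α − c, i.e. α ≤ ((π/L)² + c)/((π/L)² + 1) = (1 + c(L/π)²)/(1 + (L/π)²). (Direct route, valid since c ≤ 0: Poincaré gives c∫u² ≥ c(L/π)²∫(u')², so a(u,u) ≥ (1 + c(L/π)²)∫(u')², while ||u||_{H^1}² ≤ (1 + (L/π)²)∫(u')²; dividing yields the same α.) With (π/L)² = π^2/25 and c = 0, the largest admissible constant is α = ((π/L)² + c)/((π/L)² + 1).
Simplifying, α = π^2/(π^2 + 25).


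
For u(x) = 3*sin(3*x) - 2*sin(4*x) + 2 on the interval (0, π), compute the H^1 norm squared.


||u||_{H^1(0,π)}^2 = 8 + 83*π

u'(x) = 9*cos(3*x) - 8*cos(4*x).
Expand u² and (u')² and integrate term by term on (0, π), using: for integers n ≥ 1, ∫_0^π sin²(nx) dx = ∫_0^π cos²(nx) dx = π/2; for n ≠ n', ∫_0^π sin(nx)sin(n'x) dx = ∫_0^π cos(nx)cos(n'x) dx = 0; and by product-to-sum, ∫_0^π sin(nx)cos(n'x) dx = ½∫_0^π [sin((n+n')x) + sin((n−n')x)] dx, which is 0 when n+n' is even and 2n/(n²−n'²) when n+n' is odd (it need not vanish on (0, π)). For the constant mode: ∫_0^π 1 dx = π, ∫_0^π cos(nx) dx = 0, ∫_0^π sin(nx) dx = (1−(−1)^n)/n.
  u² squared terms: (2)²·∫1 dx = 4·π = 4*π;  (-2)²·∫sin(4x)² dx = 4·π/2 = 2*π;  (3)²·∫sin(3x)² dx = 9·π/2 = 9*π/2.
  u² cross terms: 2·(2)·(-2)·∫1·sin(4x) dx = -8·(0) = 0;  2·(2)·(3)·∫1·sin(3x) dx = 12·(2/3) = 8;  2·(-2)·(3)·∫sin(4x)·sin(3x) dx = -12·(0) = 0.
  So ∫_0^π u² dx = 4*π + 2*π + 9*π/2 + 0 + 8 + 0 = 8 + 21*π/2.
  (u')² squared terms: (-8)²·∫cos(4x)² dx = 64·π/2 = 32*π;  (9)²·∫cos(3x)² dx = 81·π/2 = 81*π/2.
  (u')² cross terms: 2·(-8)·(9)·∫cos(4x)·cos(3x) dx = -144·(0) = 0.
  So ∫_0^π (u')² dx = 32*π + 81*π/2 + 0 = 145*π/2.
||u||_{H^1}^2 = (8 + 21*π/2) + (145*π/2) = 8 + 83*π.


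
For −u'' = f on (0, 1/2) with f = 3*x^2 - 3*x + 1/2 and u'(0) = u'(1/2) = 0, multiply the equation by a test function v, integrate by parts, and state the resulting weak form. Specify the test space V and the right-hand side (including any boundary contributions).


V = H^1(0, 1/2) (no boundary constraint on v; u is determined up to an additive constant); weak form: ∫_0^1/2 u'v' dx = ∫_0^1/2 (3*x^2 - 3*x + 1/2) v dx for all v ∈ V.

Multiply both sides by a test function v and integrate from 0 to 1/2:
  ∫_0^1/2 −u''(x) v(x) dx = ∫_0^1/2 f(x) v(x) dx.
Integrate the LHS by parts once:
  ∫_0^1/2 −u'' v dx = −[u'(x) v(x)]_0^1/2 + ∫_0^1/2 u'(x) v'(x) dx.
Thus ∫_0^1/2 u'(x) v'(x) dx = ∫_0^1/2 f(x) v(x) dx + [u'(x) v(x)]_0^1/2.
Choose V so that boundary terms are either known or forced to vanish.
u has homogeneous Neumann: u'(0) = u'(1/2) = 0. So [u' v]_0^1/2 = 0·v(1/2) − 0·v(0) = 0 for any v; take V = H^1(0, 1/2).
Weak formulation: find u (satisfying any essential BC) such that ∫_0^1/2 u'(x) v'(x) dx = ∫_0^1/2 f v dx for all v ∈ V (homogeneous Neumann, so boundary terms vanish).
Substituting f(x) = 3*x^2 - 3*x + 1/2, the right-hand side is ∫_0^1/2 (3*x^2 - 3*x + 1/2) v dx.
Compatibility check (pure Neumann): taking v ≡ 1 ∈ V gives 0 = ∫_0^1/2 f dx + (0) − (0), i.e. ∫_0^1/2 f dx must equal u'(0) − u'(1/2) = 0. Indeed ∫_0^1/2 (3*x^2 - 3*x + 1/2) dx = 0, so the data are compatible. The solution is then unique only up to an additive constant (fix it e.g. by requiring ∫_0^1/2 u dx = 0).


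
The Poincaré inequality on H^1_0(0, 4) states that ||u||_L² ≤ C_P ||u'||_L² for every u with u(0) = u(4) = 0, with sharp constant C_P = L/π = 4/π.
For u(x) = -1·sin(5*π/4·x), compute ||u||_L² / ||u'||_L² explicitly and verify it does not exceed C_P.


||u||_L² / ||u'||_L² = 4/(5*π) < C_P = 4/π.

u(x) = -1·sin(5*π/4·x), so u'(x) = -5*π*cos(5*π*x/4)/4.
Writing u(x) = A·sin(kπx/L) with A = -1 and k = 5, use ∫_0^L sin²(kπx/L) dx = L/2 and ∫_0^L cos²(kπx/L) dx = L/2.
u² = 1·sin²(5*π/4·x) and (u')² = 25*π^2/16·cos²(5*π/4·x), and each of sin², cos² integrates to L/2 = 2 over (0, 4).
∫_0^4 u² dx = 2, so ||u||_L² = sqrt(2).
∫_0^4 (u')² dx = 25*π^2/8, so ||u'||_L² = 5*sqrt(2)*π/4.
Ratio ||u||_L² / ||u'||_L² = 4/(5*π).
Sharp Poincaré constant on H^1_0(0, 4) is C_P = L/π = 4/π, achieved by sin(π/4·x).
This is the k = 5 harmonic; the ratio L/(kπ) is strictly less than C_P = L/π, consistent with the sharp inequality ||u||_L² ≤ C_P ||u'||_L².
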